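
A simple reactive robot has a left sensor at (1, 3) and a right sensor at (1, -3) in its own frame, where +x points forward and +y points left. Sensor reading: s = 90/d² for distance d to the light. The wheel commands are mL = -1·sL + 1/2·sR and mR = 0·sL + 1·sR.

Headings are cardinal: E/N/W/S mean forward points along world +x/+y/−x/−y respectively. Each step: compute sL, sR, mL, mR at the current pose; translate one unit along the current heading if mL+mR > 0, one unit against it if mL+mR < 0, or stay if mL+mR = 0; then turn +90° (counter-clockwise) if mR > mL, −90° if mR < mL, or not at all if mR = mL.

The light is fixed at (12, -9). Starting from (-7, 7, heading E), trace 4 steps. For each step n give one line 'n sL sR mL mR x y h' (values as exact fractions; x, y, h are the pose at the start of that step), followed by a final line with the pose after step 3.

n=0: pose=(-7,7,E); sL=18/137, sR=90/493; mL=-2709/67541, mR=90/493; mL+mR=9621/67541 → advance +1; mR−mL=15039/67541 → turn +1·90°
n=1: pose=(-6,7,N); sL=9/73, sR=45/257; mL=-1341/37522, mR=45/257; mL+mR=5229/37522 → advance +1; mR−mL=7911/37522 → turn +1·90°
n=2: pose=(-6,8,W); sL=90/557, sR=90/761; mL=-43425/423877, mR=90/761; mL+mR=6705/423877 → advance +1; mR−mL=93555/423877 → turn +1·90°
n=3: pose=(-7,8,S); sL=45/256, sR=9/74; mL=-1089/9472, mR=9/74; mL+mR=63/9472 → advance +1; mR−mL=2241/9472 → turn +1·90°

0 18/137 90/493 -2709/67541 90/493 -7 7 E
1 9/73 45/257 -1341/37522 45/257 -6 7 N
2 90/557 90/761 -43425/423877 90/761 -6 8 W
3 45/256 9/74 -1089/9472 9/74 -7 8 S
final -7 7 E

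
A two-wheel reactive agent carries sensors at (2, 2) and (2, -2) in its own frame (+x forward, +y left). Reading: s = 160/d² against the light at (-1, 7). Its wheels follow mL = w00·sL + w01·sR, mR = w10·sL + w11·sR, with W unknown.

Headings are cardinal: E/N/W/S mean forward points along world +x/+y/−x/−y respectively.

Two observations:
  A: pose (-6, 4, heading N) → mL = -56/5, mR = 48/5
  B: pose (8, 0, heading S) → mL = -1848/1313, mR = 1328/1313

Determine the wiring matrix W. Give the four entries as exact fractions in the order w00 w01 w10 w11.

-1 -1/2 1/2 1/2

obs A: pose=(-6,4,N) → sL=16/5, sR=16, mL=-56/5, mR=48/5
obs B: pose=(8,0,S) → sL=80/101, sR=16/13, mL=-1848/1313, mR=1328/1313
sensor matrix S = [[16/5, 16], [80/101, 16/13]]; det S = -57344/6565
solve [mL_A; mL_B] = S·[w00; w01] and [mR_A; mR_B] = S·[w10; w11]:
  w00 = -1, w01 = -1/2, w10 = 1/2, w11 = 1/2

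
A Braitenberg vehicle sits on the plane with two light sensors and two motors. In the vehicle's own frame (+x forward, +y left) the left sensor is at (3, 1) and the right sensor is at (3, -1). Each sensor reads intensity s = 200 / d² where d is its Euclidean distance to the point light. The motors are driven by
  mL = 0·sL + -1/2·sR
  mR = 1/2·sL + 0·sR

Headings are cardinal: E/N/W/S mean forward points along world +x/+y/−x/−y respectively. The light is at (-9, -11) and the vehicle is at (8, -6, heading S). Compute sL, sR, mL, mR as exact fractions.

25/41 10/13 -5/13 25/82

left sensor world pos  = (9, -9); dL² = 328
right sensor world pos = (7, -9); dR² = 260
sL = 200/328 = 25/41
sR = 200/260 = 10/13
mL = 0·sL + -1/2·sR = -5/13
mR = 1/2·sL + 0·sR = 25/82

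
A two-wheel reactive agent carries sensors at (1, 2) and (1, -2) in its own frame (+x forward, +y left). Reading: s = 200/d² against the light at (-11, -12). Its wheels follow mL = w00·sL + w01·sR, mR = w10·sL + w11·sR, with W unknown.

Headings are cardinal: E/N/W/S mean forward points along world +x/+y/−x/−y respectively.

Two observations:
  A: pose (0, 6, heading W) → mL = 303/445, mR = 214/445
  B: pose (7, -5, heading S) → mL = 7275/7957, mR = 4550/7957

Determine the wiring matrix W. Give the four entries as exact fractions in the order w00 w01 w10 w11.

1/2 1 1/2 1/2

obs A: pose=(0,6,W) → sL=50/89, sR=2/5, mL=303/445, mR=214/445
obs B: pose=(7,-5,S) → sL=50/109, sR=50/73, mL=7275/7957, mR=4550/7957
sensor matrix S = [[50/89, 2/5], [50/109, 50/73]]; det S = 142560/708173
solve [mL_A; mL_B] = S·[w00; w01] and [mR_A; mR_B] = S·[w10; w11]:
  w00 = 1/2, w01 = 1, w10 = 1/2, w11 = 1/2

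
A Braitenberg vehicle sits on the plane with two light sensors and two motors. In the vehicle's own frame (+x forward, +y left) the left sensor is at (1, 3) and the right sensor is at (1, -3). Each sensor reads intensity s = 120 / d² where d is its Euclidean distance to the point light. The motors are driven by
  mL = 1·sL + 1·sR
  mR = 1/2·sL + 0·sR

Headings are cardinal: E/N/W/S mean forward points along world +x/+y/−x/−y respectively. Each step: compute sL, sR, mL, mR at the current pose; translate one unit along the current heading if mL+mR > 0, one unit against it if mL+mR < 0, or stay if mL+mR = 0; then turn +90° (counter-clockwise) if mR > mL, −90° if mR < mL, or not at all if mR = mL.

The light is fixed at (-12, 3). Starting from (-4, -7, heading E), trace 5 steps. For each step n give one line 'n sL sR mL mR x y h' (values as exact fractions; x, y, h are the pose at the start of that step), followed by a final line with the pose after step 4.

0 12/13 12/25 456/325 6/13 -4 -7 E
1 24/53 120/157 10128/8321 12/53 -3 -7 S
2 6/13 15/16 291/208 3/13 -3 -8 W
3 24/25 120/221 8304/5525 12/25 -4 -8 N
4 12/13 12/25 456/325 6/13 -4 -7 E
final -3 -7 S

n=0: pose=(-4,-7,E); sL=12/13, sR=12/25; mL=456/325, mR=6/13; mL+mR=606/325 → advance +1; mR−mL=-306/325 → turn -1·90°
n=1: pose=(-3,-7,S); sL=24/53, sR=120/157; mL=10128/8321, mR=12/53; mL+mR=12012/8321 → advance +1; mR−mL=-8244/8321 → turn -1·90°
n=2: pose=(-3,-8,W); sL=6/13, sR=15/16; mL=291/208, mR=3/13; mL+mR=339/208 → advance +1; mR−mL=-243/208 → turn -1·90°
n=3: pose=(-4,-8,N); sL=24/25, sR=120/221; mL=8304/5525, mR=12/25; mL+mR=10956/5525 → advance +1; mR−mL=-5652/5525 → turn -1·90°
n=4: pose=(-4,-7,E); sL=12/13, sR=12/25; mL=456/325, mR=6/13; mL+mR=606/325 → advance +1; mR−mL=-306/325 → turn -1·90°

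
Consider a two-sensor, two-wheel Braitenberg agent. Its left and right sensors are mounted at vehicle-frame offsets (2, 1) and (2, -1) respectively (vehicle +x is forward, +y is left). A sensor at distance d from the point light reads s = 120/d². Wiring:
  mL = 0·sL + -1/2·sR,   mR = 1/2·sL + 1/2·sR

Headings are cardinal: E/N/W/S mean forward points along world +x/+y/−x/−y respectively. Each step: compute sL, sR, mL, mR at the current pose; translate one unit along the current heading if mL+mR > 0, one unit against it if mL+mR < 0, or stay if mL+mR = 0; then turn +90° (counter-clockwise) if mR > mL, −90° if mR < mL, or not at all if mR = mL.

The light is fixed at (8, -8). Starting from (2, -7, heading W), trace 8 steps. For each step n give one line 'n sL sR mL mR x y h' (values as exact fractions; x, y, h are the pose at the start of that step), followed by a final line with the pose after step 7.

n=0: pose=(2,-7,W); sL=15/8, sR=30/17; mL=-15/17, mR=495/272; mL+mR=15/16 → advance +1; mR−mL=735/272 → turn +1·90°
n=1: pose=(1,-7,S); sL=120/37, sR=24/13; mL=-12/13, mR=1224/481; mL+mR=60/37 → advance +1; mR−mL=1668/481 → turn +1·90°
n=2: pose=(1,-8,E); sL=60/13, sR=60/13; mL=-30/13, mR=60/13; mL+mR=30/13 → advance +1; mR−mL=90/13 → turn +1·90°
n=3: pose=(2,-8,N); sL=120/53, sR=120/29; mL=-60/29, mR=4920/1537; mL+mR=60/53 → advance +1; mR−mL=8100/1537 → turn +1·90°
n=4: pose=(2,-7,W); sL=15/8, sR=30/17; mL=-15/17, mR=495/272; mL+mR=15/16 → advance +1; mR−mL=735/272 → turn +1·90°
n=5: pose=(1,-7,S); sL=120/37, sR=24/13; mL=-12/13, mR=1224/481; mL+mR=60/37 → advance +1; mR−mL=1668/481 → turn +1·90°
n=6: pose=(1,-8,E); sL=60/13, sR=60/13; mL=-30/13, mR=60/13; mL+mR=30/13 → advance +1; mR−mL=90/13 → turn +1·90°
n=7: pose=(2,-8,N); sL=120/53, sR=120/29; mL=-60/29, mR=4920/1537; mL+mR=60/53 → advance +1; mR−mL=8100/1537 → turn +1·90°

0 15/8 30/17 -15/17 495/272 2 -7 W
1 120/37 24/13 -12/13 1224/481 1 -7 S
2 60/13 60/13 -30/13 60/13 1 -8 E
3 120/53 120/29 -60/29 4920/1537 2 -8 N
4 15/8 30/17 -15/17 495/272 2 -7 W
5 120/37 24/13 -12/13 1224/481 1 -7 S
6 60/13 60/13 -30/13 60/13 1 -8 E
7 120/53 120/29 -60/29 4920/1537 2 -8 N
final 2 -7 W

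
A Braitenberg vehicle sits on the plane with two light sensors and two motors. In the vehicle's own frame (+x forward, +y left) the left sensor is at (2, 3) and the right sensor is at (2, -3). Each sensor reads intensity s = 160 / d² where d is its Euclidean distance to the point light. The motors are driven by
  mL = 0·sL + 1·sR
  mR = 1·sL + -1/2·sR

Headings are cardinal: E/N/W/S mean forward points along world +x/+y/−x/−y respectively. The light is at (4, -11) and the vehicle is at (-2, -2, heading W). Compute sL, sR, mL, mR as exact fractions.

left sensor world pos  = (-4, -5); dL² = 100
right sensor world pos = (-4, 1); dR² = 208
sL = 160/100 = 8/5
sR = 160/208 = 10/13
mL = 0·sL + 1·sR = 10/13
mR = 1·sL + -1/2·sR = 79/65

8/5 10/13 10/13 79/65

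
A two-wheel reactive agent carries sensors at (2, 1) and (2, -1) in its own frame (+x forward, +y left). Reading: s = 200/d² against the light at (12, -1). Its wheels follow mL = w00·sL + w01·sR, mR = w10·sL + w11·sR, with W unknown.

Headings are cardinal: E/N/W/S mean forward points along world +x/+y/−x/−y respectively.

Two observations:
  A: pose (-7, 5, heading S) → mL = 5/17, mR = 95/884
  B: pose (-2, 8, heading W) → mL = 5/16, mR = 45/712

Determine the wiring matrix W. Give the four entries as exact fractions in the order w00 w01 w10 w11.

obs A: pose=(-7,5,S) → sL=10/17, sR=25/52, mL=5/17, mR=95/884
obs B: pose=(-2,8,W) → sL=5/8, sR=50/89, mL=5/16, mR=45/712
sensor matrix S = [[10/17, 25/52], [5/8, 50/89]]; det S = 18875/629408
solve [mL_A; mL_B] = S·[w00; w01] and [mR_A; mR_B] = S·[w10; w11]:
  w00 = 1/2, w01 = 0, w10 = 1, w11 = -1

1/2 0 1 -1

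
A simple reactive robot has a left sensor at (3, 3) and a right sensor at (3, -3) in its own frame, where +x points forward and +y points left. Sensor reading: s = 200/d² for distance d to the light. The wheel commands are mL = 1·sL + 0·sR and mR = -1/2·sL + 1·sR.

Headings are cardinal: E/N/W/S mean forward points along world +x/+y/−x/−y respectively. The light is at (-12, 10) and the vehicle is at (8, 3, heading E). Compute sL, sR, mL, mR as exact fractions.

40/109 200/629 40/109 9220/68561

left sensor world pos  = (11, 6); dL² = 545
right sensor world pos = (11, 0); dR² = 629
sL = 200/545 = 40/109
sR = 200/629 = 200/629
mL = 1·sL + 0·sR = 40/109
mR = -1/2·sL + 1·sR = 9220/68561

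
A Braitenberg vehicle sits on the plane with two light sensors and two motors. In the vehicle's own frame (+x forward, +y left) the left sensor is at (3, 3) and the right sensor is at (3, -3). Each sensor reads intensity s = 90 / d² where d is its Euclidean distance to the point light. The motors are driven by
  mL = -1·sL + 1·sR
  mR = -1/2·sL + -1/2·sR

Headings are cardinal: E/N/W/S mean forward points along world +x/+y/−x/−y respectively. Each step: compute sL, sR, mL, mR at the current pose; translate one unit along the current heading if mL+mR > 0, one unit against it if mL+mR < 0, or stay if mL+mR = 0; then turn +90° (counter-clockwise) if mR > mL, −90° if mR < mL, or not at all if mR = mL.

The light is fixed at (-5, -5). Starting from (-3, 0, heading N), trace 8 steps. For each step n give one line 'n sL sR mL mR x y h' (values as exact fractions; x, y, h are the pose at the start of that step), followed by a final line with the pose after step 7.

0 18/13 90/89 -432/1157 -1386/1157 -3 0 N
1 45/37 45/13 1080/481 -1125/481 -3 -1 E
2 90/17 18 216/17 -198/17 -4 -1 S
3 45/2 9/4 -81/4 -99/8 -4 -2 W
4 18/5 90 432/5 -234/5 -3 -2 S
5 45 45/13 -540/13 -315/13 -3 -3 W
6 90/37 90 3240/37 -1710/37 -2 -3 S
7 45/2 45/8 -135/8 -225/16 -2 -4 W
final -1 -4 S

n=0: pose=(-3,0,N); sL=18/13, sR=90/89; mL=-432/1157, mR=-1386/1157; mL+mR=-1818/1157 → advance -1; mR−mL=-954/1157 → turn -1·90°
n=1: pose=(-3,-1,E); sL=45/37, sR=45/13; mL=1080/481, mR=-1125/481; mL+mR=-45/481 → advance -1; mR−mL=-2205/481 → turn -1·90°
n=2: pose=(-4,-1,S); sL=90/17, sR=18; mL=216/17, mR=-198/17; mL+mR=18/17 → advance +1; mR−mL=-414/17 → turn -1·90°
n=3: pose=(-4,-2,W); sL=45/2, sR=9/4; mL=-81/4, mR=-99/8; mL+mR=-261/8 → advance -1; mR−mL=63/8 → turn +1·90°
n=4: pose=(-3,-2,S); sL=18/5, sR=90; mL=432/5, mR=-234/5; mL+mR=198/5 → advance +1; mR−mL=-666/5 → turn -1·90°
n=5: pose=(-3,-3,W); sL=45, sR=45/13; mL=-540/13, mR=-315/13; mL+mR=-855/13 → advance -1; mR−mL=225/13 → turn +1·90°
n=6: pose=(-2,-3,S); sL=90/37, sR=90; mL=3240/37, mR=-1710/37; mL+mR=1530/37 → advance +1; mR−mL=-4950/37 → turn -1·90°
n=7: pose=(-2,-4,W); sL=45/2, sR=45/8; mL=-135/8, mR=-225/16; mL+mR=-495/16 → advance -1; mR−mL=45/16 → turn +1·90°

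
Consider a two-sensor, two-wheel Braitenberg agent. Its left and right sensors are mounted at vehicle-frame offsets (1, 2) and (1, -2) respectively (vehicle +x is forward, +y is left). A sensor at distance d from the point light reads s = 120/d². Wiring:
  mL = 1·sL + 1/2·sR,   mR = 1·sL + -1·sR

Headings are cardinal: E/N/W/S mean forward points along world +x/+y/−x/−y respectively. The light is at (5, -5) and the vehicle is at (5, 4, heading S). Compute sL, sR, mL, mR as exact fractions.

30/17 30/17 45/17 0

left sensor world pos  = (7, 3); dL² = 68
right sensor world pos = (3, 3); dR² = 68
sL = 120/68 = 30/17
sR = 120/68 = 30/17
mL = 1·sL + 1/2·sR = 45/17
mR = 1·sL + -1·sR = 0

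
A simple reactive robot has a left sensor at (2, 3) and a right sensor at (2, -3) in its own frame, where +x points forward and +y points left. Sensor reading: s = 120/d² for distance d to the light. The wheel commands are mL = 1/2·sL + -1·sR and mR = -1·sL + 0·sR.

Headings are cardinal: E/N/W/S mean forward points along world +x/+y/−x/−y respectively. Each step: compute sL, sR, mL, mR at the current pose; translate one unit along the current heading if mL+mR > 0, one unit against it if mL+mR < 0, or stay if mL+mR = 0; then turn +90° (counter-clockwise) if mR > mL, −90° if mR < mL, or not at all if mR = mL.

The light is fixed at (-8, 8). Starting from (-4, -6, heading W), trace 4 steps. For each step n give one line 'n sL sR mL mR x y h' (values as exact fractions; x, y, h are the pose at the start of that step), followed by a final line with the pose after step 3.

n=0: pose=(-4,-6,W); sL=120/293, sR=24/25; mL=-5532/7325, mR=-120/293; mL+mR=-8532/7325 → advance -1; mR−mL=2532/7325 → turn +1·90°
n=1: pose=(-3,-6,S); sL=3/8, sR=6/13; mL=-57/208, mR=-3/8; mL+mR=-135/208 → advance -1; mR−mL=-21/208 → turn -1·90°
n=2: pose=(-3,-5,W); sL=24/53, sR=120/109; mL=-5052/5777, mR=-24/53; mL+mR=-7668/5777 → advance -1; mR−mL=2436/5777 → turn +1·90°
n=3: pose=(-2,-5,S); sL=20/51, sR=20/39; mL=-70/221, mR=-20/51; mL+mR=-470/663 → advance -1; mR−mL=-50/663 → turn -1·90°

0 120/293 24/25 -5532/7325 -120/293 -4 -6 W
1 3/8 6/13 -57/208 -3/8 -3 -6 S
2 24/53 120/109 -5052/5777 -24/53 -3 -5 W
3 20/51 20/39 -70/221 -20/51 -2 -5 S
final -2 -4 W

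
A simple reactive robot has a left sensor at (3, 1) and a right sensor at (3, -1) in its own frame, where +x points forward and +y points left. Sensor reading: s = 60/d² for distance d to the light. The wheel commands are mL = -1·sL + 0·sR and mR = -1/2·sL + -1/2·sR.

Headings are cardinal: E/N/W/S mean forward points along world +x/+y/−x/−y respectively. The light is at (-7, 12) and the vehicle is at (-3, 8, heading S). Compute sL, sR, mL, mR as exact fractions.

30/37 30/29 -30/37 -990/1073

left sensor world pos  = (-2, 5); dL² = 74
right sensor world pos = (-4, 5); dR² = 58
sL = 60/74 = 30/37
sR = 60/58 = 30/29
mL = -1·sL + 0·sR = -30/37
mR = -1/2·sL + -1/2·sR = -990/1073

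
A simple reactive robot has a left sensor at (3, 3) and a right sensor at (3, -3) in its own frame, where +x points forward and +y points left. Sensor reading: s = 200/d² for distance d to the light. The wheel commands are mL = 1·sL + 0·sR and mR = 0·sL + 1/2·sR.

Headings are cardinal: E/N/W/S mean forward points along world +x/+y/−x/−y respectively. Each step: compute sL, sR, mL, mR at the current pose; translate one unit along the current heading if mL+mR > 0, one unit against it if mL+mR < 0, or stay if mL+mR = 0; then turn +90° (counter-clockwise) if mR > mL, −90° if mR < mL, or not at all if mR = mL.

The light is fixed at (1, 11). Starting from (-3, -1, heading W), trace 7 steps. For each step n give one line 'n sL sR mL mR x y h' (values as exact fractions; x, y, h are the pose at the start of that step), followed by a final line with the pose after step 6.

0 100/137 20/13 100/137 10/13 -3 -1 W
1 200/229 200/289 200/229 100/289 -4 -1 S
2 5/8 50/41 5/8 25/41 -4 -2 W
3 200/181 200/109 200/181 100/109 -5 -2 N
4 20/9 100/117 20/9 50/117 -5 -1 E
5 200/229 200/289 200/229 100/289 -4 -1 S
6 5/8 50/41 5/8 25/41 -4 -2 W
final -5 -2 N

n=0: pose=(-3,-1,W); sL=100/137, sR=20/13; mL=100/137, mR=10/13; mL+mR=2670/1781 → advance +1; mR−mL=70/1781 → turn +1·90°
n=1: pose=(-4,-1,S); sL=200/229, sR=200/289; mL=200/229, mR=100/289; mL+mR=80700/66181 → advance +1; mR−mL=-34900/66181 → turn -1·90°
n=2: pose=(-4,-2,W); sL=5/8, sR=50/41; mL=5/8, mR=25/41; mL+mR=405/328 → advance +1; mR−mL=-5/328 → turn -1·90°
n=3: pose=(-5,-2,N); sL=200/181, sR=200/109; mL=200/181, mR=100/109; mL+mR=39900/19729 → advance +1; mR−mL=-3700/19729 → turn -1·90°
n=4: pose=(-5,-1,E); sL=20/9, sR=100/117; mL=20/9, mR=50/117; mL+mR=310/117 → advance +1; mR−mL=-70/39 → turn -1·90°
n=5: pose=(-4,-1,S); sL=200/229, sR=200/289; mL=200/229, mR=100/289; mL+mR=80700/66181 → advance +1; mR−mL=-34900/66181 → turn -1·90°
n=6: pose=(-4,-2,W); sL=5/8, sR=50/41; mL=5/8, mR=25/41; mL+mR=405/328 → advance +1; mR−mL=-5/328 → turn -1·90°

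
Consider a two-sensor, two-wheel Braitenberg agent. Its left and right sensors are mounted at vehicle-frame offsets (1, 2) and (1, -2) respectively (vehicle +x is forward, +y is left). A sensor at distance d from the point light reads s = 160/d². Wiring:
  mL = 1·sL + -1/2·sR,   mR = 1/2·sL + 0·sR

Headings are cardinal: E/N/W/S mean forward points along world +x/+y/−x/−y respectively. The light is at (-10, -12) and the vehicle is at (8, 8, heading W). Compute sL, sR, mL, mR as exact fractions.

160/613 160/773 74640/473849 80/613

left sensor world pos  = (7, 6); dL² = 613
right sensor world pos = (7, 10); dR² = 773
sL = 160/613 = 160/613
sR = 160/773 = 160/773
mL = 1·sL + -1/2·sR = 74640/473849
mR = 1/2·sL + 0·sR = 80/613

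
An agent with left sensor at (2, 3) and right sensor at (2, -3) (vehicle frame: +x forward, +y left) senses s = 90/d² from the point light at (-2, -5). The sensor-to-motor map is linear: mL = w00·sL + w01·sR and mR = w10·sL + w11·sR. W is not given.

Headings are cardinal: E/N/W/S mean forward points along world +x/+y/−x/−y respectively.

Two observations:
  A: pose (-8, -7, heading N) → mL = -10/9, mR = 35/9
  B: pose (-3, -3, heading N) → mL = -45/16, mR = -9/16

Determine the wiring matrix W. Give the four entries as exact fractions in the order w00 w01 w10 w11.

obs A: pose=(-8,-7,N) → sL=10/9, sR=10, mL=-10/9, mR=35/9
obs B: pose=(-3,-3,N) → sL=45/16, sR=9/2, mL=-45/16, mR=-9/16
sensor matrix S = [[10/9, 10], [45/16, 9/2]]; det S = -185/8
solve [mL_A; mL_B] = S·[w00; w01] and [mR_A; mR_B] = S·[w10; w11]:
  w00 = -1, w01 = 0, w10 = -1, w11 = 1/2

-1 0 -1 1/2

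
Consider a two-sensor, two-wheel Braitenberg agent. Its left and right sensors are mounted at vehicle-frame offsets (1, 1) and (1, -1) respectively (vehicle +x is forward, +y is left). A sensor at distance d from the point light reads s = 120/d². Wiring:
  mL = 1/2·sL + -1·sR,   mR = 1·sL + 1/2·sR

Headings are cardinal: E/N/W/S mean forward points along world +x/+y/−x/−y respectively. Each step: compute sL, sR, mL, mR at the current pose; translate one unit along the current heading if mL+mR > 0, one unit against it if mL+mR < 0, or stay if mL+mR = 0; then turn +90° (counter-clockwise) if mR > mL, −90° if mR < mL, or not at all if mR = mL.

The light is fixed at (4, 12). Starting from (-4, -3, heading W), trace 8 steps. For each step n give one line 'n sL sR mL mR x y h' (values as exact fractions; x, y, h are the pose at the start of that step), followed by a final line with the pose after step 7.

0 120/337 120/277 -23820/93349 53460/93349 -4 -3 W
1 3/8 30/89 -213/1424 387/712 -5 -3 S
2 120/289 120/353 -13500/102017 59700/102017 -5 -4 E
3 20/51 60/137 -1690/6987 4270/6987 -4 -4 N
4 120/337 120/277 -23820/93349 53460/93349 -4 -3 W
5 3/8 30/89 -213/1424 387/712 -5 -3 S
6 120/289 120/353 -13500/102017 59700/102017 -5 -4 E
7 20/51 60/137 -1690/6987 4270/6987 -4 -4 N
final -4 -3 W

n=0: pose=(-4,-3,W); sL=120/337, sR=120/277; mL=-23820/93349, mR=53460/93349; mL+mR=29640/93349 → advance +1; mR−mL=77280/93349 → turn +1·90°
n=1: pose=(-5,-3,S); sL=3/8, sR=30/89; mL=-213/1424, mR=387/712; mL+mR=561/1424 → advance +1; mR−mL=987/1424 → turn +1·90°
n=2: pose=(-5,-4,E); sL=120/289, sR=120/353; mL=-13500/102017, mR=59700/102017; mL+mR=46200/102017 → advance +1; mR−mL=73200/102017 → turn +1·90°
n=3: pose=(-4,-4,N); sL=20/51, sR=60/137; mL=-1690/6987, mR=4270/6987; mL+mR=860/2329 → advance +1; mR−mL=5960/6987 → turn +1·90°
n=4: pose=(-4,-3,W); sL=120/337, sR=120/277; mL=-23820/93349, mR=53460/93349; mL+mR=29640/93349 → advance +1; mR−mL=77280/93349 → turn +1·90°
n=5: pose=(-5,-3,S); sL=3/8, sR=30/89; mL=-213/1424, mR=387/712; mL+mR=561/1424 → advance +1; mR−mL=987/1424 → turn +1·90°
n=6: pose=(-5,-4,E); sL=120/289, sR=120/353; mL=-13500/102017, mR=59700/102017; mL+mR=46200/102017 → advance +1; mR−mL=73200/102017 → turn +1·90°
n=7: pose=(-4,-4,N); sL=20/51, sR=60/137; mL=-1690/6987, mR=4270/6987; mL+mR=860/2329 → advance +1; mR−mL=5960/6987 → turn +1·90°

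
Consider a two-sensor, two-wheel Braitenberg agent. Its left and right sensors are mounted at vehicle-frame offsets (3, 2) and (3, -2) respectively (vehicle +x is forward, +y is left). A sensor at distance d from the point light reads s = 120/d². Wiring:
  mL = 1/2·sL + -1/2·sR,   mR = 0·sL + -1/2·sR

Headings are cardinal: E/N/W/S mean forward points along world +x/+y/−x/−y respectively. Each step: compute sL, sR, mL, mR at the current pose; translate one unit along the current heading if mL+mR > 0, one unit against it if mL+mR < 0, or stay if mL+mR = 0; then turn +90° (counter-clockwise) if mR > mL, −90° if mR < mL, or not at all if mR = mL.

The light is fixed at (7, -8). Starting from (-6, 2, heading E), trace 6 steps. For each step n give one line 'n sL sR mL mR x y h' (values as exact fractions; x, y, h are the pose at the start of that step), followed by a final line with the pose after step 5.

n=0: pose=(-6,2,E); sL=30/61, sR=30/41; mL=-300/2501, mR=-15/41; mL+mR=-1215/2501 → advance -1; mR−mL=-15/61 → turn -1·90°
n=1: pose=(-7,2,S); sL=120/193, sR=24/61; mL=1344/11773, mR=-12/61; mL+mR=-972/11773 → advance -1; mR−mL=-60/193 → turn -1·90°
n=2: pose=(-7,3,W); sL=12/37, sR=60/229; mL=264/8473, mR=-30/229; mL+mR=-846/8473 → advance -1; mR−mL=-6/37 → turn -1·90°
n=3: pose=(-6,3,N); sL=120/421, sR=120/317; mL=-6240/133457, mR=-60/317; mL+mR=-31500/133457 → advance -1; mR−mL=-60/421 → turn -1·90°
n=4: pose=(-6,2,E); sL=30/61, sR=30/41; mL=-300/2501, mR=-15/41; mL+mR=-1215/2501 → advance -1; mR−mL=-15/61 → turn -1·90°
n=5: pose=(-7,2,S); sL=120/193, sR=24/61; mL=1344/11773, mR=-12/61; mL+mR=-972/11773 → advance -1; mR−mL=-60/193 → turn -1·90°

0 30/61 30/41 -300/2501 -15/41 -6 2 E
1 120/193 24/61 1344/11773 -12/61 -7 2 S
2 12/37 60/229 264/8473 -30/229 -7 3 W
3 120/421 120/317 -6240/133457 -60/317 -6 3 N
4 30/61 30/41 -300/2501 -15/41 -6 2 E
5 120/193 24/61 1344/11773 -12/61 -7 2 S
final -7 3 W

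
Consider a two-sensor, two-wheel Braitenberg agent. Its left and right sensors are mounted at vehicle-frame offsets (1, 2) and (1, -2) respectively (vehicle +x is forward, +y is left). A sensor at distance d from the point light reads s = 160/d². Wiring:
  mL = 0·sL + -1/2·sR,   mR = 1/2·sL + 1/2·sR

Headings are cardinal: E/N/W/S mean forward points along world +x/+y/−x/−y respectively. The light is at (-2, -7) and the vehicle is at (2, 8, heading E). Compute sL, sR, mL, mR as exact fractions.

left sensor world pos  = (3, 10); dL² = 314
right sensor world pos = (3, 6); dR² = 194
sL = 160/314 = 80/157
sR = 160/194 = 80/97
mL = 0·sL + -1/2·sR = -40/97
mR = 1/2·sL + 1/2·sR = 10160/15229

80/157 80/97 -40/97 10160/15229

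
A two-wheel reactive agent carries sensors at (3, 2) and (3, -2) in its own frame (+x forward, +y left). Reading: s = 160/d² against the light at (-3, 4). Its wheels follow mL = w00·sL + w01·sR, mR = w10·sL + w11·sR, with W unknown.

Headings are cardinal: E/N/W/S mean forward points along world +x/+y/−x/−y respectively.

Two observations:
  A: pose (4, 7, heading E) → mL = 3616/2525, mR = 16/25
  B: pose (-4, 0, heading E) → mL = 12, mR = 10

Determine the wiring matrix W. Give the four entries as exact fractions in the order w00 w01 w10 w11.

1/2 1/2 1/2 0

obs A: pose=(4,7,E) → sL=32/25, sR=160/101, mL=3616/2525, mR=16/25
obs B: pose=(-4,0,E) → sL=20, sR=4, mL=12, mR=10
sensor matrix S = [[32/25, 160/101], [20, 4]]; det S = -67072/2525
solve [mL_A; mL_B] = S·[w00; w01] and [mR_A; mR_B] = S·[w10; w11]:
  w00 = 1/2, w01 = 1/2, w10 = 1/2, w11 = 0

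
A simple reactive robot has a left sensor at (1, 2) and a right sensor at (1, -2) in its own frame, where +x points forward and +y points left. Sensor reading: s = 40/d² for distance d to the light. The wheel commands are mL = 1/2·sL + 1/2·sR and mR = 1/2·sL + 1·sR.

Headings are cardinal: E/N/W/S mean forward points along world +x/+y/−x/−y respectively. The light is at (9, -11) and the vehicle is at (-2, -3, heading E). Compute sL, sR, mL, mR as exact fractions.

1/5 5/17 21/85 67/170

left sensor world pos  = (-1, -1); dL² = 200
right sensor world pos = (-1, -5); dR² = 136
sL = 40/200 = 1/5
sR = 40/136 = 5/17
mL = 1/2·sL + 1/2·sR = 21/85
mR = 1/2·sL + 1·sR = 67/170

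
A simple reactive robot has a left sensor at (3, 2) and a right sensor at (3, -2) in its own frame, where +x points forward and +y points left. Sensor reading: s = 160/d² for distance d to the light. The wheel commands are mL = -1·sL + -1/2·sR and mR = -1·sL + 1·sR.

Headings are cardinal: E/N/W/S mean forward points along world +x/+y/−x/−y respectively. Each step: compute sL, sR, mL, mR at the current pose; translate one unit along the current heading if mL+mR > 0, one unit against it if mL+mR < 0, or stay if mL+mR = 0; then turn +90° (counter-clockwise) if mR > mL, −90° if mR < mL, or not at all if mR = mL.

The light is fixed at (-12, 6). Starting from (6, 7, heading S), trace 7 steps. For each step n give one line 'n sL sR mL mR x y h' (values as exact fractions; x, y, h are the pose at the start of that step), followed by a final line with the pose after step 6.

0 40/101 8/13 -924/1313 288/1313 6 7 S
1 160/457 160/441 -107120/201537 2560/201537 6 8 E
2 16/25 80/193 -4088/4825 -1088/4825 5 8 N
3 160/197 32/41 -9712/8077 -256/8077 5 7 W
4 40/101 8/13 -924/1313 288/1313 6 7 S
5 160/457 160/441 -107120/201537 2560/201537 6 8 E
6 16/25 80/193 -4088/4825 -1088/4825 5 8 N
final 5 7 W

n=0: pose=(6,7,S); sL=40/101, sR=8/13; mL=-924/1313, mR=288/1313; mL+mR=-636/1313 → advance -1; mR−mL=12/13 → turn +1·90°
n=1: pose=(6,8,E); sL=160/457, sR=160/441; mL=-107120/201537, mR=2560/201537; mL+mR=-104560/201537 → advance -1; mR−mL=80/147 → turn +1·90°
n=2: pose=(5,8,N); sL=16/25, sR=80/193; mL=-4088/4825, mR=-1088/4825; mL+mR=-5176/4825 → advance -1; mR−mL=120/193 → turn +1·90°
n=3: pose=(5,7,W); sL=160/197, sR=32/41; mL=-9712/8077, mR=-256/8077; mL+mR=-9968/8077 → advance -1; mR−mL=48/41 → turn +1·90°
n=4: pose=(6,7,S); sL=40/101, sR=8/13; mL=-924/1313, mR=288/1313; mL+mR=-636/1313 → advance -1; mR−mL=12/13 → turn +1·90°
n=5: pose=(6,8,E); sL=160/457, sR=160/441; mL=-107120/201537, mR=2560/201537; mL+mR=-104560/201537 → advance -1; mR−mL=80/147 → turn +1·90°
n=6: pose=(5,8,N); sL=16/25, sR=80/193; mL=-4088/4825, mR=-1088/4825; mL+mR=-5176/4825 → advance -1; mR−mL=120/193 → turn +1·90°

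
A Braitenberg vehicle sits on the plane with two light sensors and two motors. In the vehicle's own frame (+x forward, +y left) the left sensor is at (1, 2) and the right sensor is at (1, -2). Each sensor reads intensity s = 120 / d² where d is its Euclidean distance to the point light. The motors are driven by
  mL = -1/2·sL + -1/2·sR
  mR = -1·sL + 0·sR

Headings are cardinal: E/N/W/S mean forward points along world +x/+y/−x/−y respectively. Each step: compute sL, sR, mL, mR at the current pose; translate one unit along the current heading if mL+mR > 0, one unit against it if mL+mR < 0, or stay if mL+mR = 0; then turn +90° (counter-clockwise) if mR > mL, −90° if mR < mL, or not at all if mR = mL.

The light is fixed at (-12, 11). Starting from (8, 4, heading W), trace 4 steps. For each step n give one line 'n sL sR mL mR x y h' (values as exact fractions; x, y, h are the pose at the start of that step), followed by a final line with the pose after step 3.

0 60/221 60/193 -12420/42653 -60/221 8 4 W
1 120/593 24/85 -12216/50405 -120/593 9 4 S
2 6/25 30/137 -786/3425 -6/25 9 5 E
3 120/533 120/373 -54360/198809 -120/533 8 5 S
final 8 6 E

n=0: pose=(8,4,W); sL=60/221, sR=60/193; mL=-12420/42653, mR=-60/221; mL+mR=-24000/42653 → advance -1; mR−mL=840/42653 → turn +1·90°
n=1: pose=(9,4,S); sL=120/593, sR=24/85; mL=-12216/50405, mR=-120/593; mL+mR=-22416/50405 → advance -1; mR−mL=2016/50405 → turn +1·90°
n=2: pose=(9,5,E); sL=6/25, sR=30/137; mL=-786/3425, mR=-6/25; mL+mR=-1608/3425 → advance -1; mR−mL=-36/3425 → turn -1·90°
n=3: pose=(8,5,S); sL=120/533, sR=120/373; mL=-54360/198809, mR=-120/533; mL+mR=-99120/198809 → advance -1; mR−mL=9600/198809 → turn +1·90°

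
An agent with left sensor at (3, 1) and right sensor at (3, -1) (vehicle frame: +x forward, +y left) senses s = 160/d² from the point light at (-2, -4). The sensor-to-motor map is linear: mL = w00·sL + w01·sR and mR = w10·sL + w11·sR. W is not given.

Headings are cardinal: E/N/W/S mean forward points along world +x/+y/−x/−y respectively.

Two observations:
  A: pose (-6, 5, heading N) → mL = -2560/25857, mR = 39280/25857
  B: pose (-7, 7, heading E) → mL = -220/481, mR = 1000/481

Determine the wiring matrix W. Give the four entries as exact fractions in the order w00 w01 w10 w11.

1 -1 1/2 1

obs A: pose=(-6,5,N) → sL=160/169, sR=160/153, mL=-2560/25857, mR=39280/25857
obs B: pose=(-7,7,E) → sL=40/37, sR=20/13, mL=-220/481, mR=1000/481
sensor matrix S = [[160/169, 160/153], [40/37, 20/13]]; det S = 4054400/12437217
solve [mL_A; mL_B] = S·[w00; w01] and [mR_A; mR_B] = S·[w10; w11]:
  w00 = 1, w01 = -1, w10 = 1/2, w11 = 1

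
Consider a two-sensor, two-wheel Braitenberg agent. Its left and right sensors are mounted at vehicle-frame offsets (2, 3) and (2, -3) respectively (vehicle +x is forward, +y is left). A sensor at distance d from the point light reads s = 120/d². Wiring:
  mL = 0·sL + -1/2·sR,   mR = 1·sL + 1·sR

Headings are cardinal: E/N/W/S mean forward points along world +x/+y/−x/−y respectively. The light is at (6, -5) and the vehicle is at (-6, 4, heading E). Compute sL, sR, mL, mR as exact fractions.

30/61 15/17 -15/34 1425/1037

left sensor world pos  = (-4, 7); dL² = 244
right sensor world pos = (-4, 1); dR² = 136
sL = 120/244 = 30/61
sR = 120/136 = 15/17
mL = 0·sL + -1/2·sR = -15/34
mR = 1·sL + 1·sR = 1425/1037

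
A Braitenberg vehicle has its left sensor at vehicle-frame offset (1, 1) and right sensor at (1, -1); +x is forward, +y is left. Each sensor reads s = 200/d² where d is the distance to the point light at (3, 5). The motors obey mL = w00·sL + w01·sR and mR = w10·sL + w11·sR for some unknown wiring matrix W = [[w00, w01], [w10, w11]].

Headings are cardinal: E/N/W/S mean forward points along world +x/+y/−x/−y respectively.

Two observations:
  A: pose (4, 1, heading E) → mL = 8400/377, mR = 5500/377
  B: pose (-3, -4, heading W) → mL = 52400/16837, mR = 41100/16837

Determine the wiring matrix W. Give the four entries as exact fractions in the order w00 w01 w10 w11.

1 1 1/2 1

obs A: pose=(4,1,E) → sL=200/13, sR=200/29, mL=8400/377, mR=5500/377
obs B: pose=(-3,-4,W) → sL=200/149, sR=200/113, mL=52400/16837, mR=41100/16837
sensor matrix S = [[200/13, 200/29], [200/149, 200/113]]; det S = 114080000/6347549
solve [mL_A; mL_B] = S·[w00; w01] and [mR_A; mR_B] = S·[w10; w11]:
  w00 = 1, w01 = 1, w10 = 1/2, w11 = 1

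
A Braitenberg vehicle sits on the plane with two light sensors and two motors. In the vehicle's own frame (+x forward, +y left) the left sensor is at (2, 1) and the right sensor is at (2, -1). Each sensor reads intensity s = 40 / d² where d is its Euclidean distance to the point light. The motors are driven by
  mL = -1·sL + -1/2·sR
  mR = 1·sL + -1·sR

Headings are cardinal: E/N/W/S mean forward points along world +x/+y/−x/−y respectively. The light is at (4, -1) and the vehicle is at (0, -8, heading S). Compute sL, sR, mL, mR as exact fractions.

4/9 20/53 -302/477 32/477

left sensor world pos  = (1, -10); dL² = 90
right sensor world pos = (-1, -10); dR² = 106
sL = 40/90 = 4/9
sR = 40/106 = 20/53
mL = -1·sL + -1/2·sR = -302/477
mR = 1·sL + -1·sR = 32/477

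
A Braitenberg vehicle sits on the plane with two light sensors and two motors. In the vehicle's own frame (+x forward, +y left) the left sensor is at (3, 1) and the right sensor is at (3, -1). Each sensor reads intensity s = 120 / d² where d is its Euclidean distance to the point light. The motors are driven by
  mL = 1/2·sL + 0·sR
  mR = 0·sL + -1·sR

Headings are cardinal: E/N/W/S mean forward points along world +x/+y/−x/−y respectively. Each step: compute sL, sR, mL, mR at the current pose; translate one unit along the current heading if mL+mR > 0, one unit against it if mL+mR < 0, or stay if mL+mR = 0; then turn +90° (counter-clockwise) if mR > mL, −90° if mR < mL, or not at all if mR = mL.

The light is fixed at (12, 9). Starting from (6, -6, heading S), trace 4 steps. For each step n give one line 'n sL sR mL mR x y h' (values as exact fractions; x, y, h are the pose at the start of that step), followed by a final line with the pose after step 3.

0 120/349 120/373 60/349 -120/373 6 -6 S
1 20/51 12/25 10/51 -12/25 6 -5 W
2 120/157 120/137 60/157 -120/137 7 -5 N
3 3/5 6/13 3/10 -6/13 7 -6 E
final 6 -6 S

n=0: pose=(6,-6,S); sL=120/349, sR=120/373; mL=60/349, mR=-120/373; mL+mR=-19500/130177 → advance -1; mR−mL=-64260/130177 → turn -1·90°
n=1: pose=(6,-5,W); sL=20/51, sR=12/25; mL=10/51, mR=-12/25; mL+mR=-362/1275 → advance -1; mR−mL=-862/1275 → turn -1·90°
n=2: pose=(7,-5,N); sL=120/157, sR=120/137; mL=60/157, mR=-120/137; mL+mR=-10620/21509 → advance -1; mR−mL=-27060/21509 → turn -1·90°
n=3: pose=(7,-6,E); sL=3/5, sR=6/13; mL=3/10, mR=-6/13; mL+mR=-21/130 → advance -1; mR−mL=-99/130 → turn -1·90°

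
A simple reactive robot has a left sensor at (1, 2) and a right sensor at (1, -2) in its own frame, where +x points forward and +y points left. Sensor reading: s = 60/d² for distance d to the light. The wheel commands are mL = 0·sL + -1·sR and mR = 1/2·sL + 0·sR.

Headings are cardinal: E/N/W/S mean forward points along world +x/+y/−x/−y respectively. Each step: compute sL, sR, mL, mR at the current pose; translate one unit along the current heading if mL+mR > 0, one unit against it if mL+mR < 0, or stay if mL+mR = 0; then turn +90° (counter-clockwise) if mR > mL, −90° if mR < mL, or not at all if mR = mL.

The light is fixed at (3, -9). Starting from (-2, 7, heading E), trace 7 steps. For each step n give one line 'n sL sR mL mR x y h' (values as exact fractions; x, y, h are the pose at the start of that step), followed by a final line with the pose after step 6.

n=0: pose=(-2,7,E); sL=3/17, sR=15/53; mL=-15/53, mR=3/34; mL+mR=-351/1802 → advance -1; mR−mL=669/1802 → turn +1·90°
n=1: pose=(-3,7,N); sL=60/353, sR=12/61; mL=-12/61, mR=30/353; mL+mR=-2406/21533 → advance -1; mR−mL=6066/21533 → turn +1·90°
n=2: pose=(-3,6,W); sL=30/109, sR=30/169; mL=-30/169, mR=15/109; mL+mR=-735/18421 → advance -1; mR−mL=5805/18421 → turn +1·90°
n=3: pose=(-2,6,S); sL=12/41, sR=12/49; mL=-12/49, mR=6/41; mL+mR=-198/2009 → advance -1; mR−mL=786/2009 → turn +1·90°
n=4: pose=(-2,7,E); sL=3/17, sR=15/53; mL=-15/53, mR=3/34; mL+mR=-351/1802 → advance -1; mR−mL=669/1802 → turn +1·90°
n=5: pose=(-3,7,N); sL=60/353, sR=12/61; mL=-12/61, mR=30/353; mL+mR=-2406/21533 → advance -1; mR−mL=6066/21533 → turn +1·90°
n=6: pose=(-3,6,W); sL=30/109, sR=30/169; mL=-30/169, mR=15/109; mL+mR=-735/18421 → advance -1; mR−mL=5805/18421 → turn +1·90°

0 3/17 15/53 -15/53 3/34 -2 7 E
1 60/353 12/61 -12/61 30/353 -3 7 N
2 30/109 30/169 -30/169 15/109 -3 6 W
3 12/41 12/49 -12/49 6/41 -2 6 S
4 3/17 15/53 -15/53 3/34 -2 7 E
5 60/353 12/61 -12/61 30/353 -3 7 N
6 30/109 30/169 -30/169 15/109 -3 6 W
final -2 6 S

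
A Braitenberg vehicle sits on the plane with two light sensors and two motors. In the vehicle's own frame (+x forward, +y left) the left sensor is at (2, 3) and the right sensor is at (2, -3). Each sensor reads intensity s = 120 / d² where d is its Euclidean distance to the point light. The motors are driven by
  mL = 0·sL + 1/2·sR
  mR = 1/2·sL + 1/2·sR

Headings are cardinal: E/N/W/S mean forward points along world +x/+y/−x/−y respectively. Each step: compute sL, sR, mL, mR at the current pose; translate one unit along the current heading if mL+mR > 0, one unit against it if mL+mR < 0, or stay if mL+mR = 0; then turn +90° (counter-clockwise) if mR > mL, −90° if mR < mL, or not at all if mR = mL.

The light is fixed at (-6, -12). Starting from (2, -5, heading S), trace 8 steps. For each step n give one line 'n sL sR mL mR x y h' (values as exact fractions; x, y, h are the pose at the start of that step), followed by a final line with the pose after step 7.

n=0: pose=(2,-5,S); sL=60/73, sR=12/5; mL=6/5, mR=588/365; mL+mR=1026/365 → advance +1; mR−mL=30/73 → turn +1·90°
n=1: pose=(2,-6,E); sL=120/181, sR=120/109; mL=60/109, mR=17400/19729; mL+mR=28260/19729 → advance +1; mR−mL=60/181 → turn +1·90°
n=2: pose=(3,-6,N); sL=6/5, sR=15/26; mL=15/52, mR=231/260; mL+mR=153/130 → advance +1; mR−mL=3/5 → turn +1·90°
n=3: pose=(3,-5,W); sL=24/13, sR=120/149; mL=60/149, mR=2568/1937; mL+mR=3348/1937 → advance +1; mR−mL=12/13 → turn +1·90°
n=4: pose=(2,-5,S); sL=60/73, sR=12/5; mL=6/5, mR=588/365; mL+mR=1026/365 → advance +1; mR−mL=30/73 → turn +1·90°
n=5: pose=(2,-6,E); sL=120/181, sR=120/109; mL=60/109, mR=17400/19729; mL+mR=28260/19729 → advance +1; mR−mL=60/181 → turn +1·90°
n=6: pose=(3,-6,N); sL=6/5, sR=15/26; mL=15/52, mR=231/260; mL+mR=153/130 → advance +1; mR−mL=3/5 → turn +1·90°
n=7: pose=(3,-5,W); sL=24/13, sR=120/149; mL=60/149, mR=2568/1937; mL+mR=3348/1937 → advance +1; mR−mL=12/13 → turn +1·90°

0 60/73 12/5 6/5 588/365 2 -5 S
1 120/181 120/109 60/109 17400/19729 2 -6 E
2 6/5 15/26 15/52 231/260 3 -6 N
3 24/13 120/149 60/149 2568/1937 3 -5 W
4 60/73 12/5 6/5 588/365 2 -5 S
5 120/181 120/109 60/109 17400/19729 2 -6 E
6 6/5 15/26 15/52 231/260 3 -6 N
7 24/13 120/149 60/149 2568/1937 3 -5 W
final 2 -5 S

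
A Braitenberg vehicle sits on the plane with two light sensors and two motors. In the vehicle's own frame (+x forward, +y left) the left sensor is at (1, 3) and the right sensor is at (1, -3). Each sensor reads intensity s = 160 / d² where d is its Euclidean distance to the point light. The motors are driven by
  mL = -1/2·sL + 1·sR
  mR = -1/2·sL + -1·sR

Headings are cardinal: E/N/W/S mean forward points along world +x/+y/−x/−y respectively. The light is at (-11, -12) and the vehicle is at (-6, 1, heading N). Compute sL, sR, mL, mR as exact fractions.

left sensor world pos  = (-9, 2); dL² = 200
right sensor world pos = (-3, 2); dR² = 260
sL = 160/200 = 4/5
sR = 160/260 = 8/13
mL = -1/2·sL + 1·sR = 14/65
mR = -1/2·sL + -1·sR = -66/65

4/5 8/13 14/65 -66/65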